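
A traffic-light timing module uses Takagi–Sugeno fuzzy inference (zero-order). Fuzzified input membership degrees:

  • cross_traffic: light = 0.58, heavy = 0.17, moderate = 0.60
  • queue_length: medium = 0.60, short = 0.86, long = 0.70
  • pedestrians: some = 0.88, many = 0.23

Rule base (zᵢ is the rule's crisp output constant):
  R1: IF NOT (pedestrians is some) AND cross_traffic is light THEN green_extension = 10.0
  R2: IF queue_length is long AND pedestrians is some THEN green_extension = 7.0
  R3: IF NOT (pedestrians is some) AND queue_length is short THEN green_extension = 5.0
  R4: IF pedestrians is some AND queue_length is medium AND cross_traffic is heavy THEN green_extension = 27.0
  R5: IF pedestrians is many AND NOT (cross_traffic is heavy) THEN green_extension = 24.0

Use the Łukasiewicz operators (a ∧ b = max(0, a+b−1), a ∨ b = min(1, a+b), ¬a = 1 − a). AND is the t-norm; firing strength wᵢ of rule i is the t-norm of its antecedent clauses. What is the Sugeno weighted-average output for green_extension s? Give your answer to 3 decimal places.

8.594

R1 (z=10.0): ¬some=1−0.88=0.12, light=0.58; AND[max(0, a+b−1)] → w = 0.00
R2 (z=7.0): long=0.70, some=0.88; AND[max(0, a+b−1)] → w = 0.58
R3 (z=5.0): ¬some=1−0.88=0.12, short=0.86; AND[max(0, a+b−1)] → w = 0.00
R4 (z=27.0): some=0.88, medium=0.60, heavy=0.17; AND[max(0, a+b−1)] → w = 0.00
R5 (z=24.0): many=0.23, ¬heavy=1−0.17=0.83; AND[max(0, a+b−1)] → w = 0.06
Weighted average = (0.00·10.0 + 0.58·7.0 + 0.00·5.0 + 0.00·27.0 + 0.06·24.0) / (0.00 + 0.58 + 0.00 + 0.00 + 0.06)
  = 5.5000 / 0.6400 = 8.594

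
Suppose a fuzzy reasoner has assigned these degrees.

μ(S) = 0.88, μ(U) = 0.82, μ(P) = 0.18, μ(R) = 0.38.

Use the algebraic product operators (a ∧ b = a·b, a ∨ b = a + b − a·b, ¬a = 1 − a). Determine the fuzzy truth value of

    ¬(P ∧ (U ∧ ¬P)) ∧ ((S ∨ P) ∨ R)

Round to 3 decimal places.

0.825

¬P = 1 − 0.1800 = 0.8200
U ∧ ¬P = a·b on (0.8200, 0.8200) = 0.6724
P ∧ (U ∧ ¬P) = a·b on (0.1800, 0.6724) = 0.1210
¬(P ∧ (U ∧ ¬P)) = 1 − 0.1210 = 0.8790
S ∨ P = a + b − a·b on (0.8800, 0.1800) = 0.9016
(S ∨ P) ∨ R = a + b − a·b on (0.9016, 0.3800) = 0.9390
¬(P ∧ (U ∧ ¬P)) ∧ ((S ∨ P) ∨ R) = a·b on (0.8790, 0.9390) = 0.8253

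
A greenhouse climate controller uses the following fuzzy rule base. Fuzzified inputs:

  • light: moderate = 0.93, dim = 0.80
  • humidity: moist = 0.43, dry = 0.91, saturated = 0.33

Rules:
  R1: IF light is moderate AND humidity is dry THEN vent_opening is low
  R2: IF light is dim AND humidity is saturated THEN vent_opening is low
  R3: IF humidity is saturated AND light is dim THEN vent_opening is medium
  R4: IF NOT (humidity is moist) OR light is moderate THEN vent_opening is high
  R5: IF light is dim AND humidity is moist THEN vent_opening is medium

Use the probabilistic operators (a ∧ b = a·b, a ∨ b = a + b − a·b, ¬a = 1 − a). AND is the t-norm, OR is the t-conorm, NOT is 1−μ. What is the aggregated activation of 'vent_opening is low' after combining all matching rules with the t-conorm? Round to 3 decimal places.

0.887

R1: moderate=0.93, dry=0.91; AND[a·b] → w = 0.8463
R2: dim=0.80, saturated=0.33; AND[a·b] → w = 0.2640
R3: saturated=0.33, dim=0.80; AND[a·b] → w = 0.2640
R4: ¬moist=1−0.43=0.57, moderate=0.93; OR[a + b − a·b] → w = 0.9699
R5: dim=0.80, moist=0.43; AND[a·b] → w = 0.3440
Rules with consequent 'low': {R1, R2} → strengths 0.8463, 0.2640
Aggregate via t-conorm [a + b − a·b]: 0.8869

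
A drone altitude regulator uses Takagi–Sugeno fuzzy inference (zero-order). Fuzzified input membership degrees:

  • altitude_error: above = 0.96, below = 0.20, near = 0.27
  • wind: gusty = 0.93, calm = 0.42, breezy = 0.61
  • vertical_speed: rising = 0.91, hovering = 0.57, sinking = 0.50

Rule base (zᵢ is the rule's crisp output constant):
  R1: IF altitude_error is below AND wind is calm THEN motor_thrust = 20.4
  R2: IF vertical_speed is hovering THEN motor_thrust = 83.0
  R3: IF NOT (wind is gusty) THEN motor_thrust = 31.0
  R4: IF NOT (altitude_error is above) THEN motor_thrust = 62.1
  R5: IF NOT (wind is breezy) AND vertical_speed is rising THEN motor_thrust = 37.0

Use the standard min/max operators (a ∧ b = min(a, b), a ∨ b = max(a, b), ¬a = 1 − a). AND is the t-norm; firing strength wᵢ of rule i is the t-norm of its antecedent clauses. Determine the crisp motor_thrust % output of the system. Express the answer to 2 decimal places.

R1 (z=20.4): below=0.20, calm=0.42; AND[min(a, b)] → w = 0.20
R2 (z=83.0): hovering=0.57 → w = 0.57
R3 (z=31.0): ¬gusty=1−0.93=0.07 → w = 0.07
R4 (z=62.1): ¬above=1−0.96=0.04 → w = 0.04
R5 (z=37.0): ¬breezy=1−0.61=0.39, rising=0.91; AND[min(a, b)] → w = 0.39
Weighted average = (0.20·20.4 + 0.57·83.0 + 0.07·31.0 + 0.04·62.1 + 0.39·37.0) / (0.20 + 0.57 + 0.07 + 0.04 + 0.39)
  = 70.4740 / 1.2700 = 55.49

55.49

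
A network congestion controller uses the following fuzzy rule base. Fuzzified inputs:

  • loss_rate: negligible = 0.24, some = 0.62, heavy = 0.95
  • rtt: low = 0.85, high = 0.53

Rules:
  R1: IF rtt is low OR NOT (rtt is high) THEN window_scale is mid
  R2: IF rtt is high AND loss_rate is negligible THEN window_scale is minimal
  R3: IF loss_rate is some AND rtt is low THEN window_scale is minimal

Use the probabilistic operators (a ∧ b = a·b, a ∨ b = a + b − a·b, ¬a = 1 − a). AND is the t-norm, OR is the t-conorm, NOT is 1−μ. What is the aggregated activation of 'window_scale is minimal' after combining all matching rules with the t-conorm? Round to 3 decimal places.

0.587

R1: low=0.85, ¬high=1−0.53=0.47; OR[a + b − a·b] → w = 0.9205
R2: high=0.53, negligible=0.24; AND[a·b] → w = 0.1272
R3: some=0.62, low=0.85; AND[a·b] → w = 0.5270
Rules with consequent 'minimal': {R2, R3} → strengths 0.1272, 0.5270
Aggregate via t-conorm [a + b − a·b]: 0.5872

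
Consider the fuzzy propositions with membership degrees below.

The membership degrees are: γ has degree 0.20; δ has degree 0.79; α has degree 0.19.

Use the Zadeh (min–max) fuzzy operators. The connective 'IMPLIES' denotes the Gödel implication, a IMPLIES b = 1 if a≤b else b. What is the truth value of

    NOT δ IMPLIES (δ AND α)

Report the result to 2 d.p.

0.19

NOT δ = 1 − 0.79 = 0.21
δ AND α = min(a, b) on (0.79, 0.19) = 0.19
NOT δ IMPLIES (δ AND α)  [Gödel: 1 if a≤b else b] with a=0.21, b=0.19 → 0.19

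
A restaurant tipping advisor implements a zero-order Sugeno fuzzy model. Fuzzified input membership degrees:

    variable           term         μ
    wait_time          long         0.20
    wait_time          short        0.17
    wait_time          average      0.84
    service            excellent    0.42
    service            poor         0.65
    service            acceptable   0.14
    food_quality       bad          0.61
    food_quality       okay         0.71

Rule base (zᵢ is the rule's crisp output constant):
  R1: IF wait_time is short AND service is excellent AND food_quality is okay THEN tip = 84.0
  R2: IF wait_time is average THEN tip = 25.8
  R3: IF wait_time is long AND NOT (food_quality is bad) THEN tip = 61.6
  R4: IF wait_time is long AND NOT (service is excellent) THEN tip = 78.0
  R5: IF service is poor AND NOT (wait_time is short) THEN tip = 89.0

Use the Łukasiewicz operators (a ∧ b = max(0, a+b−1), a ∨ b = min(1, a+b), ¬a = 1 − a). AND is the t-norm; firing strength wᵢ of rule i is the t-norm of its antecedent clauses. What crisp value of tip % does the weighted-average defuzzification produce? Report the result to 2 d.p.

R1 (z=84.0): short=0.17, excellent=0.42, okay=0.71; AND[max(0, a+b−1)] → w = 0.00
R2 (z=25.8): average=0.84 → w = 0.84
R3 (z=61.6): long=0.20, ¬bad=1−0.61=0.39; AND[max(0, a+b−1)] → w = 0.00
R4 (z=78.0): long=0.20, ¬excellent=1−0.42=0.58; AND[max(0, a+b−1)] → w = 0.00
R5 (z=89.0): poor=0.65, ¬short=1−0.17=0.83; AND[max(0, a+b−1)] → w = 0.48
Weighted average = (0.00·84.0 + 0.84·25.8 + 0.00·61.6 + 0.00·78.0 + 0.48·89.0) / (0.00 + 0.84 + 0.00 + 0.00 + 0.48)
  = 64.3920 / 1.3200 = 48.78

48.78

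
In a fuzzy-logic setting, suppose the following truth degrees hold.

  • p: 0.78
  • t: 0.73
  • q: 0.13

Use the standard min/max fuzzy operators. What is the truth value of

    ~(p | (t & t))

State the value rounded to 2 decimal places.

t & t = min(a, b) on (0.73, 0.73) = 0.73
p | (t & t) = max(a, b) on (0.78, 0.73) = 0.78
~(p | (t & t)) = 1 − 0.78 = 0.22

0.22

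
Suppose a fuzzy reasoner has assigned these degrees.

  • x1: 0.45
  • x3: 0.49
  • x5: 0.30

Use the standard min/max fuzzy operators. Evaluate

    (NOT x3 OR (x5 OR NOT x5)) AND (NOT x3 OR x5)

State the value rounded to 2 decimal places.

0.51

NOT x3 = 1 − 0.49 = 0.51
NOT x5 = 1 − 0.30 = 0.70
x5 OR NOT x5 = max(a, b) on (0.30, 0.70) = 0.70
NOT x3 OR (x5 OR NOT x5) = max(a, b) on (0.51, 0.70) = 0.70
NOT x3 = 1 − 0.49 = 0.51
NOT x3 OR x5 = max(a, b) on (0.51, 0.30) = 0.51
(NOT x3 OR (x5 OR NOT x5)) AND (NOT x3 OR x5) = min(a, b) on (0.70, 0.51) = 0.51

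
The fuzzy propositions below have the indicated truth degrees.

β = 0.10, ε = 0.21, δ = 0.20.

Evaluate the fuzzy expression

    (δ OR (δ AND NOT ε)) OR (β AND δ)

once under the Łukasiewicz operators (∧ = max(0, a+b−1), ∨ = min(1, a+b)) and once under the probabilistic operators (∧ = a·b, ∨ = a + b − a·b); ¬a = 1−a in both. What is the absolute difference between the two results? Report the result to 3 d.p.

Under Łukasiewicz:
  NOT ε = 1 − 0.21 = 0.79
  δ AND NOT ε = max(0, a+b−1) on (0.20, 0.79) = 0.00
  δ OR (δ AND NOT ε) = min(1, a+b) on (0.20, 0.00) = 0.20
  β AND δ = max(0, a+b−1) on (0.10, 0.20) = 0.00
  (δ OR (δ AND NOT ε)) OR (β AND δ) = min(1, a+b) on (0.20, 0.00) = 0.20
  → value = 0.2000
Under probabilistic:
  NOT ε = 1 − 0.2100 = 0.7900
  δ AND NOT ε = a·b on (0.2000, 0.7900) = 0.1580
  δ OR (δ AND NOT ε) = a + b − a·b on (0.2000, 0.1580) = 0.3264
  β AND δ = a·b on (0.1000, 0.2000) = 0.0200
  (δ OR (δ AND NOT ε)) OR (β AND δ) = a + b − a·b on (0.3264, 0.0200) = 0.3399
  → value = 0.3399
|0.2000 − 0.3399| = 0.140

0.140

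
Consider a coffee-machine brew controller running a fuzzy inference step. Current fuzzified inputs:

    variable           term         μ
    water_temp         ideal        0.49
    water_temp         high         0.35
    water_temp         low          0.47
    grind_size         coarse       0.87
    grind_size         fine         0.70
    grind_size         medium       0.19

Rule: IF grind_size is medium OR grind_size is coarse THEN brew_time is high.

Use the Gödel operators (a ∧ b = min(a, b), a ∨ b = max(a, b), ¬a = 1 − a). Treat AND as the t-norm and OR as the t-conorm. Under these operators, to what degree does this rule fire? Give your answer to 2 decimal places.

firing strength: medium=0.19, coarse=0.87; OR[max(a, b)] → w = 0.87

0.87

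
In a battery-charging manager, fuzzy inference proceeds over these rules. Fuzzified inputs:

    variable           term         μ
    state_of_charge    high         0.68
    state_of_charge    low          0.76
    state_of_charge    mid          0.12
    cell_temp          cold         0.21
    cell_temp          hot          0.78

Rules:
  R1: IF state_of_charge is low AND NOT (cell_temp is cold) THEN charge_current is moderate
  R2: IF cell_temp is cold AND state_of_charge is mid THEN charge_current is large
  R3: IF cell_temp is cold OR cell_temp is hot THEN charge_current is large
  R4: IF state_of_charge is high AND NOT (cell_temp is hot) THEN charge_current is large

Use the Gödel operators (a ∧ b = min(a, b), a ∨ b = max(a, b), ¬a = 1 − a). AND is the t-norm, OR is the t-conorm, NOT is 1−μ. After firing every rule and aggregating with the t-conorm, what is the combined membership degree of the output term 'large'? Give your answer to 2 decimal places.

0.78

R1: low=0.76, ¬cold=1−0.21=0.79; AND[min(a, b)] → w = 0.76
R2: cold=0.21, mid=0.12; AND[min(a, b)] → w = 0.12
R3: cold=0.21, hot=0.78; OR[max(a, b)] → w = 0.78
R4: high=0.68, ¬hot=1−0.78=0.22; AND[min(a, b)] → w = 0.22
Rules with consequent 'large': {R2, R3, R4} → strengths 0.12, 0.78, 0.22
Aggregate via t-conorm [max(a, b)]: 0.78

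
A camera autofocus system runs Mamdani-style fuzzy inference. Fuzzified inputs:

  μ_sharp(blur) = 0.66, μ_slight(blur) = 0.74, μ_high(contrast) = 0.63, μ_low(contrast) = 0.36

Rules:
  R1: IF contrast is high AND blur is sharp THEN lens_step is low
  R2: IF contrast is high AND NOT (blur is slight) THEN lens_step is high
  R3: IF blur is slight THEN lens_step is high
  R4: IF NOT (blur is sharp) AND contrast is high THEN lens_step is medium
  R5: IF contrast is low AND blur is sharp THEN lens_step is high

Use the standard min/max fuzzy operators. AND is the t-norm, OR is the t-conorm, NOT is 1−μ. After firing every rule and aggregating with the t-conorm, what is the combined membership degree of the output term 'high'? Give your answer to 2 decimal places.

0.74

R1: high=0.63, sharp=0.66; AND[min(a, b)] → w = 0.63
R2: high=0.63, ¬slight=1−0.74=0.26; AND[min(a, b)] → w = 0.26
R3: slight=0.74 → w = 0.74
R4: ¬sharp=1−0.66=0.34, high=0.63; AND[min(a, b)] → w = 0.34
R5: low=0.36, sharp=0.66; AND[min(a, b)] → w = 0.36
Rules with consequent 'high': {R2, R3, R5} → strengths 0.26, 0.74, 0.36
Aggregate via t-conorm [max(a, b)]: 0.74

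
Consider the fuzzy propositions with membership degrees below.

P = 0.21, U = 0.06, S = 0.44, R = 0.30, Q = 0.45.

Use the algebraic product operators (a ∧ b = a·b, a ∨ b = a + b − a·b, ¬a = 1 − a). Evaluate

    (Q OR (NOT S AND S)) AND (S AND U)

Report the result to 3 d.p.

0.015

NOT S = 1 − 0.4400 = 0.5600
NOT S AND S = a·b on (0.5600, 0.4400) = 0.2464
Q OR (NOT S AND S) = a + b − a·b on (0.4500, 0.2464) = 0.5855
S AND U = a·b on (0.4400, 0.0600) = 0.0264
(Q OR (NOT S AND S)) AND (S AND U) = a·b on (0.5855, 0.0264) = 0.0155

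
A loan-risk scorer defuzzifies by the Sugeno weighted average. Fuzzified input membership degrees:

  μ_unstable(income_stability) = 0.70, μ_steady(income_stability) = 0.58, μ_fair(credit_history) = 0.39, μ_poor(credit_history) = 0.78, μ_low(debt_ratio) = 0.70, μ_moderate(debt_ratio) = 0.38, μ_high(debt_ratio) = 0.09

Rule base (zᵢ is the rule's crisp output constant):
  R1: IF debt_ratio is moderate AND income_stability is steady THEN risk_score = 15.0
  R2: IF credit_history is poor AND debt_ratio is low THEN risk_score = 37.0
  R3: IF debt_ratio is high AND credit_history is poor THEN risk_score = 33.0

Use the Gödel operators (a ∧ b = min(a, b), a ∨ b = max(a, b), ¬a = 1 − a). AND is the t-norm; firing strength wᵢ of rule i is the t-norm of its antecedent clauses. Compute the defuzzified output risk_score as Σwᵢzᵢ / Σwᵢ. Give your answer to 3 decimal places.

R1 (z=15.0): moderate=0.38, steady=0.58; AND[min(a, b)] → w = 0.38
R2 (z=37.0): poor=0.78, low=0.70; AND[min(a, b)] → w = 0.70
R3 (z=33.0): high=0.09, poor=0.78; AND[min(a, b)] → w = 0.09
Weighted average = (0.38·15.0 + 0.70·37.0 + 0.09·33.0) / (0.38 + 0.70 + 0.09)
  = 34.5700 / 1.1700 = 29.547

29.547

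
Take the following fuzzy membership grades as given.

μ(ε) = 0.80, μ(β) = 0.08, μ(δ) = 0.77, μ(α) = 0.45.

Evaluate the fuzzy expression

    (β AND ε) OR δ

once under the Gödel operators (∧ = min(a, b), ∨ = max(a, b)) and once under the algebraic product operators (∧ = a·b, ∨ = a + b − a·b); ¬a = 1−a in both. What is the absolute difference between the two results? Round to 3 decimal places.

Under Gödel:
  β AND ε = min(a, b) on (0.08, 0.80) = 0.08
  (β AND ε) OR δ = max(a, b) on (0.08, 0.77) = 0.77
  → value = 0.7700
Under algebraic product:
  β AND ε = a·b on (0.0800, 0.8000) = 0.0640
  (β AND ε) OR δ = a + b − a·b on (0.0640, 0.7700) = 0.7847
  → value = 0.7847
|0.7700 − 0.7847| = 0.015

0.015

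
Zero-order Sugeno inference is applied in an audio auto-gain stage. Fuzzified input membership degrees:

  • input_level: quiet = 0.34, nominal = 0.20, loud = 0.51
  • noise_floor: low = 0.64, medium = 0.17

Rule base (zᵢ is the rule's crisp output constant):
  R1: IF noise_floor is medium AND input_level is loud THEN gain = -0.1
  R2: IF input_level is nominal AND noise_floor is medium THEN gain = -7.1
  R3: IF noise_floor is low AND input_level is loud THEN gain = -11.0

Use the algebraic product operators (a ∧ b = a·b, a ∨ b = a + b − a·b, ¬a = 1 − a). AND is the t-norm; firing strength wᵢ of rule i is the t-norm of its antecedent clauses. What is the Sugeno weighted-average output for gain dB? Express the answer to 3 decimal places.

R1 (z=-0.1): medium=0.17, loud=0.51; AND[a·b] → w = 0.0867
R2 (z=-7.1): nominal=0.20, medium=0.17; AND[a·b] → w = 0.0340
R3 (z=-11.0): low=0.64, loud=0.51; AND[a·b] → w = 0.3264
Weighted average = (0.0867·-0.1 + 0.0340·-7.1 + 0.3264·-11.0) / (0.0867 + 0.0340 + 0.3264)
  = -3.8405 / 0.4471 = -8.590

-8.590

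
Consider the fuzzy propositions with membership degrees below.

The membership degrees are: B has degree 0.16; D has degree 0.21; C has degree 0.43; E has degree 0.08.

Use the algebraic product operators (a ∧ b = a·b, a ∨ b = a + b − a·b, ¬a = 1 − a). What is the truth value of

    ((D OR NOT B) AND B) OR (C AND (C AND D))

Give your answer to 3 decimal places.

0.173

NOT B = 1 − 0.1600 = 0.8400
D OR NOT B = a + b − a·b on (0.2100, 0.8400) = 0.8736
(D OR NOT B) AND B = a·b on (0.8736, 0.1600) = 0.1398
C AND D = a·b on (0.4300, 0.2100) = 0.0903
C AND (C AND D) = a·b on (0.4300, 0.0903) = 0.0388
((D OR NOT B) AND B) OR (C AND (C AND D)) = a + b − a·b on (0.1398, 0.0388) = 0.1732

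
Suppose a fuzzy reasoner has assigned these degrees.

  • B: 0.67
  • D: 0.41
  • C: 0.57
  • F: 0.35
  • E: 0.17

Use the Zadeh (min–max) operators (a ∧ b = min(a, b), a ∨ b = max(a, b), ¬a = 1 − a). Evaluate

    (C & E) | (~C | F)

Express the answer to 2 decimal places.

0.43

C & E = min(a, b) on (0.57, 0.17) = 0.17
~C = 1 − 0.57 = 0.43
~C | F = max(a, b) on (0.43, 0.35) = 0.43
(C & E) | (~C | F) = max(a, b) on (0.17, 0.43) = 0.43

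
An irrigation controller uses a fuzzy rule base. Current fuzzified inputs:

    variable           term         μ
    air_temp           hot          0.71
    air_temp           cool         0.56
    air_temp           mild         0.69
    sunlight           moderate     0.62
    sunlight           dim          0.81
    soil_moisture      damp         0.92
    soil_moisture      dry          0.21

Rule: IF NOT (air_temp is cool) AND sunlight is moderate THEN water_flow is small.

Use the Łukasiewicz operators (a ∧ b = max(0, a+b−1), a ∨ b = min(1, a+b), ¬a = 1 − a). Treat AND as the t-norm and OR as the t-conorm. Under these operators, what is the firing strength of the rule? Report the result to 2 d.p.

firing strength: ¬cool=1−0.56=0.44, moderate=0.62; AND[max(0, a+b−1)] → w = 0.06

0.06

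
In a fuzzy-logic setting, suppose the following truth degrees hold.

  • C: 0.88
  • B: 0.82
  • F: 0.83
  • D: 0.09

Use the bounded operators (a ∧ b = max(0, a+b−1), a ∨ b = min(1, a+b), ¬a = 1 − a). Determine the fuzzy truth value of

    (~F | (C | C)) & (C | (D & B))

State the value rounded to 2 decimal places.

~F = 1 − 0.83 = 0.17
C | C = min(1, a+b) on (0.88, 0.88) = 1.00
~F | (C | C) = min(1, a+b) on (0.17, 1.00) = 1.00
D & B = max(0, a+b−1) on (0.09, 0.82) = 0.00
C | (D & B) = min(1, a+b) on (0.88, 0.00) = 0.88
(~F | (C | C)) & (C | (D & B)) = max(0, a+b−1) on (1.00, 0.88) = 0.88

0.88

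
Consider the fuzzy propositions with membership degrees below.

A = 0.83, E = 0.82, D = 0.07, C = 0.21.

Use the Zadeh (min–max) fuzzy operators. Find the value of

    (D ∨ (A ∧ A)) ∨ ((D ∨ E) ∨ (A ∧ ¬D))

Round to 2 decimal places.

0.83

A ∧ A = min(a, b) on (0.83, 0.83) = 0.83
D ∨ (A ∧ A) = max(a, b) on (0.07, 0.83) = 0.83
D ∨ E = max(a, b) on (0.07, 0.82) = 0.82
¬D = 1 − 0.07 = 0.93
A ∧ ¬D = min(a, b) on (0.83, 0.93) = 0.83
(D ∨ E) ∨ (A ∧ ¬D) = max(a, b) on (0.82, 0.83) = 0.83
(D ∨ (A ∧ A)) ∨ ((D ∨ E) ∨ (A ∧ ¬D)) = max(a, b) on (0.83, 0.83) = 0.83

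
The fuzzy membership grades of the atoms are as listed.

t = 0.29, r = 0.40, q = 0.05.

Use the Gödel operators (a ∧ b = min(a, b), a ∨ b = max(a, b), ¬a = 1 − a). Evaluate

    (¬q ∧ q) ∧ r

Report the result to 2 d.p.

¬q = 1 − 0.05 = 0.95
¬q ∧ q = min(a, b) on (0.95, 0.05) = 0.05
(¬q ∧ q) ∧ r = min(a, b) on (0.05, 0.40) = 0.05

0.05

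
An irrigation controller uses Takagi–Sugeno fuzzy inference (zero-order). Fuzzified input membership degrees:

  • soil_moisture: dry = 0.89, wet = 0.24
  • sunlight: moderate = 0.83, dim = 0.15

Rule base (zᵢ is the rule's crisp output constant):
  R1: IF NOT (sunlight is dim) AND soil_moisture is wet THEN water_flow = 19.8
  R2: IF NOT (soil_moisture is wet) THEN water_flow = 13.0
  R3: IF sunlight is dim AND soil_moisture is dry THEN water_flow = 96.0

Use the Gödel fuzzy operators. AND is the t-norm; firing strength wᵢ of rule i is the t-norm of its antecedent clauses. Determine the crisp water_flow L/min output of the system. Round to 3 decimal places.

25.245

R1 (z=19.8): ¬dim=1−0.15=0.85, wet=0.24; AND[min(a, b)] → w = 0.24
R2 (z=13.0): ¬wet=1−0.24=0.76 → w = 0.76
R3 (z=96.0): dim=0.15, dry=0.89; AND[min(a, b)] → w = 0.15
Weighted average = (0.24·19.8 + 0.76·13.0 + 0.15·96.0) / (0.24 + 0.76 + 0.15)
  = 29.0320 / 1.1500 = 25.245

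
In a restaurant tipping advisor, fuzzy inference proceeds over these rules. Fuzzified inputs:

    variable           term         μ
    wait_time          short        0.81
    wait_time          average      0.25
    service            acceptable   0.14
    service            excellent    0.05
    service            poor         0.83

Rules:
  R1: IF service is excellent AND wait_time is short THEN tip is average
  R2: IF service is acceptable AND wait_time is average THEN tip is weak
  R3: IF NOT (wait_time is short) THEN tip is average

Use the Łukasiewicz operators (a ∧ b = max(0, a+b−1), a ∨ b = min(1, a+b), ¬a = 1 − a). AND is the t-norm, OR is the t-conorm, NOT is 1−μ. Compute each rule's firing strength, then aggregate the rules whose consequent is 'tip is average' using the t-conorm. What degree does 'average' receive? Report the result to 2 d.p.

R1: excellent=0.05, short=0.81; AND[max(0, a+b−1)] → w = 0.00
R2: acceptable=0.14, average=0.25; AND[max(0, a+b−1)] → w = 0.00
R3: ¬short=1−0.81=0.19 → w = 0.19
Rules with consequent 'average': {R1, R3} → strengths 0.00, 0.19
Aggregate via t-conorm [min(1, a+b)]: 0.19

0.19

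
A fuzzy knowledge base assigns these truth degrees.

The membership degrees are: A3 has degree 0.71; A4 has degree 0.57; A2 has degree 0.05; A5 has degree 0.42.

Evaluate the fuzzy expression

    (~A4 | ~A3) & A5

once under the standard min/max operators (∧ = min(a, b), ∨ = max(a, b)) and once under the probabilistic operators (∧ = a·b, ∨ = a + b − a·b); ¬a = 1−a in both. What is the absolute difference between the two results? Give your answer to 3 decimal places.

Under standard min/max:
  ~A4 = 1 − 0.57 = 0.43
  ~A3 = 1 − 0.71 = 0.29
  ~A4 | ~A3 = max(a, b) on (0.43, 0.29) = 0.43
  (~A4 | ~A3) & A5 = min(a, b) on (0.43, 0.42) = 0.42
  → value = 0.4200
Under probabilistic:
  ~A4 = 1 − 0.5700 = 0.4300
  ~A3 = 1 − 0.7100 = 0.2900
  ~A4 | ~A3 = a + b − a·b on (0.4300, 0.2900) = 0.5953
  (~A4 | ~A3) & A5 = a·b on (0.5953, 0.4200) = 0.2500
  → value = 0.2500
|0.4200 − 0.2500| = 0.170

0.170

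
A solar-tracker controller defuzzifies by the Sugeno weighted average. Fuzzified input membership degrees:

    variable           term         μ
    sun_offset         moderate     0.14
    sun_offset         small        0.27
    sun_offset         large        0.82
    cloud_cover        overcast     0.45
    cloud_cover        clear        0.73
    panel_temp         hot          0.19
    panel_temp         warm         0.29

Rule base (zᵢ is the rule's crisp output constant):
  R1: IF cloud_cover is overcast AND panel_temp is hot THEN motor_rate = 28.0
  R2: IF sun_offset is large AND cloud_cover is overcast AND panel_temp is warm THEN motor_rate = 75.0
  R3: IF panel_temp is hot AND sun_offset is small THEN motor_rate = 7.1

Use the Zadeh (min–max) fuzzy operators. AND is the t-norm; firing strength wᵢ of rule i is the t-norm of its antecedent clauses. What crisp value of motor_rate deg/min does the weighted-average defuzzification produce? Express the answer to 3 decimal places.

42.416

R1 (z=28.0): overcast=0.45, hot=0.19; AND[min(a, b)] → w = 0.19
R2 (z=75.0): large=0.82, overcast=0.45, warm=0.29; AND[min(a, b)] → w = 0.29
R3 (z=7.1): hot=0.19, small=0.27; AND[min(a, b)] → w = 0.19
Weighted average = (0.19·28.0 + 0.29·75.0 + 0.19·7.1) / (0.19 + 0.29 + 0.19)
  = 28.4190 / 0.6700 = 42.416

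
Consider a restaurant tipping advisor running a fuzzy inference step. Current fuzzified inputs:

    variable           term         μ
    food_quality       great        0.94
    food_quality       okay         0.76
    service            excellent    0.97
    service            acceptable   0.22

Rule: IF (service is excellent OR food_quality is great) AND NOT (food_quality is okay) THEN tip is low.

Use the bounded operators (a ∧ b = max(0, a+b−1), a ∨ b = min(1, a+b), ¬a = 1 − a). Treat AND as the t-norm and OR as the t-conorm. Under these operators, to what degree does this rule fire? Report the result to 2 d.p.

firing strength: (excellent=0.97 OR great=0.94) = 1.00; AND[max(0, a+b−1)] with ¬okay=1−0.76=0.24 → w = 0.24

0.24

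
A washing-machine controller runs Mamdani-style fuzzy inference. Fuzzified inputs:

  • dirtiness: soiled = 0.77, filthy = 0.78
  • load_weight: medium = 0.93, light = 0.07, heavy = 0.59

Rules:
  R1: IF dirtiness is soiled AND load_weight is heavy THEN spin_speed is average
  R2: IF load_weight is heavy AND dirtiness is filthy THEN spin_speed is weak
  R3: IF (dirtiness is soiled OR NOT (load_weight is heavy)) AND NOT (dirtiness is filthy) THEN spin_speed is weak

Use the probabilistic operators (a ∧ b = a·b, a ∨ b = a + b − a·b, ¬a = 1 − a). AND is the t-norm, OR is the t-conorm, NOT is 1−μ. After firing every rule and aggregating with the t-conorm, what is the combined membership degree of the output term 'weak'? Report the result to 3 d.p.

R1: soiled=0.77, heavy=0.59; AND[a·b] → w = 0.4543
R2: heavy=0.59, filthy=0.78; AND[a·b] → w = 0.4602
R3: (soiled=0.77 OR ¬heavy=1−0.59=0.41) = 0.8643; AND[a·b] with ¬filthy=1−0.78=0.22 → w = 0.1901
Rules with consequent 'weak': {R2, R3} → strengths 0.4602, 0.1901
Aggregate via t-conorm [a + b − a·b]: 0.5628

0.563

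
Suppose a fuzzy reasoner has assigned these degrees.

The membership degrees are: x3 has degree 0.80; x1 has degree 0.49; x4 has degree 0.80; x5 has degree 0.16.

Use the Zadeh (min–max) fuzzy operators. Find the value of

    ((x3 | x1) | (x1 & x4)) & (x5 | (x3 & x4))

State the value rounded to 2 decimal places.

0.80

x3 | x1 = max(a, b) on (0.80, 0.49) = 0.80
x1 & x4 = min(a, b) on (0.49, 0.80) = 0.49
(x3 | x1) | (x1 & x4) = max(a, b) on (0.80, 0.49) = 0.80
x3 & x4 = min(a, b) on (0.80, 0.80) = 0.80
x5 | (x3 & x4) = max(a, b) on (0.16, 0.80) = 0.80
((x3 | x1) | (x1 & x4)) & (x5 | (x3 & x4)) = min(a, b) on (0.80, 0.80) = 0.80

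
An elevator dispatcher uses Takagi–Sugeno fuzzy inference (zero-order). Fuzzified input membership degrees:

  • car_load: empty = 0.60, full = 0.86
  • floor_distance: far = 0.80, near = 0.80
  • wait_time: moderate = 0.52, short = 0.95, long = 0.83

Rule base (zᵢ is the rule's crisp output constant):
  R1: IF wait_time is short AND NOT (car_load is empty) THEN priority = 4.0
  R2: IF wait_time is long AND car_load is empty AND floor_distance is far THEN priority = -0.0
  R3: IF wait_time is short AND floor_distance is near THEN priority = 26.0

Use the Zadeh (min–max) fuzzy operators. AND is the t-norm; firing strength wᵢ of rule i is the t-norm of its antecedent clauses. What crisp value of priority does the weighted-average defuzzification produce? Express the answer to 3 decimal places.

12.444

R1 (z=4.0): short=0.95, ¬empty=1−0.60=0.40; AND[min(a, b)] → w = 0.40
R2 (z=-0.0): long=0.83, empty=0.60, far=0.80; AND[min(a, b)] → w = 0.60
R3 (z=26.0): short=0.95, near=0.80; AND[min(a, b)] → w = 0.80
Weighted average = (0.40·4.0 + 0.60·-0.0 + 0.80·26.0) / (0.40 + 0.60 + 0.80)
  = 22.4000 / 1.8000 = 12.444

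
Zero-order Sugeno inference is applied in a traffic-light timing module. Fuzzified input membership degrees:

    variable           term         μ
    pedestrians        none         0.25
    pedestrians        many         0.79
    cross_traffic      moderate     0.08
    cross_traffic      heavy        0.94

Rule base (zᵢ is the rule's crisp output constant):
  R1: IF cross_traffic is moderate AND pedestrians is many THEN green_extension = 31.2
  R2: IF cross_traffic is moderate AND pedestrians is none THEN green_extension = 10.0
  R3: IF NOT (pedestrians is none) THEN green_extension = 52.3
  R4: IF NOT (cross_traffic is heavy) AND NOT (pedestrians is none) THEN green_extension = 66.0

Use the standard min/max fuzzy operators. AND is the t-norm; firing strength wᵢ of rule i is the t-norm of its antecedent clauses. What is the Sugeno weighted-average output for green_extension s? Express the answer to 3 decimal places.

R1 (z=31.2): moderate=0.08, many=0.79; AND[min(a, b)] → w = 0.08
R2 (z=10.0): moderate=0.08, none=0.25; AND[min(a, b)] → w = 0.08
R3 (z=52.3): ¬none=1−0.25=0.75 → w = 0.75
R4 (z=66.0): ¬heavy=1−0.94=0.06, ¬none=1−0.25=0.75; AND[min(a, b)] → w = 0.06
Weighted average = (0.08·31.2 + 0.08·10.0 + 0.75·52.3 + 0.06·66.0) / (0.08 + 0.08 + 0.75 + 0.06)
  = 46.4810 / 0.9700 = 47.919

47.919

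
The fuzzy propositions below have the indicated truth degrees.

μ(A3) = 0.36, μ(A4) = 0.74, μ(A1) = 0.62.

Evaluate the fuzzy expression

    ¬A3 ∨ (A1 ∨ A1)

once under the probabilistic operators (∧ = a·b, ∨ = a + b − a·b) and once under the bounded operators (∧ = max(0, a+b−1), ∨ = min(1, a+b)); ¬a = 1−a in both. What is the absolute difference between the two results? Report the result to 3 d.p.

0.052

Under probabilistic:
  ¬A3 = 1 − 0.3600 = 0.6400
  A1 ∨ A1 = a + b − a·b on (0.6200, 0.6200) = 0.8556
  ¬A3 ∨ (A1 ∨ A1) = a + b − a·b on (0.6400, 0.8556) = 0.9480
  → value = 0.9480
Under bounded:
  ¬A3 = 1 − 0.36 = 0.64
  A1 ∨ A1 = min(1, a+b) on (0.62, 0.62) = 1.00
  ¬A3 ∨ (A1 ∨ A1) = min(1, a+b) on (0.64, 1.00) = 1.00
  → value = 1.0000
|0.9480 − 1.0000| = 0.052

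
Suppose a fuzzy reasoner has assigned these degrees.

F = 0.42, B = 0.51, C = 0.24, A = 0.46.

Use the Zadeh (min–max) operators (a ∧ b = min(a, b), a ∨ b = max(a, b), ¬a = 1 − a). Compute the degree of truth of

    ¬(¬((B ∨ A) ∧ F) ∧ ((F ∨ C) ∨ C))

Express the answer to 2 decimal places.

B ∨ A = max(a, b) on (0.51, 0.46) = 0.51
(B ∨ A) ∧ F = min(a, b) on (0.51, 0.42) = 0.42
¬((B ∨ A) ∧ F) = 1 − 0.42 = 0.58
F ∨ C = max(a, b) on (0.42, 0.24) = 0.42
(F ∨ C) ∨ C = max(a, b) on (0.42, 0.24) = 0.42
¬((B ∨ A) ∧ F) ∧ ((F ∨ C) ∨ C) = min(a, b) on (0.58, 0.42) = 0.42
¬(¬((B ∨ A) ∧ F) ∧ ((F ∨ C) ∨ C)) = 1 − 0.42 = 0.58

0.58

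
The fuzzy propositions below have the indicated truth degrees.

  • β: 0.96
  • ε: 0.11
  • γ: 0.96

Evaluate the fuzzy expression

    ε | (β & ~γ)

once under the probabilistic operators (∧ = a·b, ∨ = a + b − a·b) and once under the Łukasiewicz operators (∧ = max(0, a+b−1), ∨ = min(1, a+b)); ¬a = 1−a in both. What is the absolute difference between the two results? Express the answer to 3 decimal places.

0.034

Under probabilistic:
  ~γ = 1 − 0.9600 = 0.0400
  β & ~γ = a·b on (0.9600, 0.0400) = 0.0384
  ε | (β & ~γ) = a + b − a·b on (0.1100, 0.0384) = 0.1442
  → value = 0.1442
Under Łukasiewicz:
  ~γ = 1 − 0.96 = 0.04
  β & ~γ = max(0, a+b−1) on (0.96, 0.04) = 0.00
  ε | (β & ~γ) = min(1, a+b) on (0.11, 0.00) = 0.11
  → value = 0.1100
|0.1442 − 0.1100| = 0.034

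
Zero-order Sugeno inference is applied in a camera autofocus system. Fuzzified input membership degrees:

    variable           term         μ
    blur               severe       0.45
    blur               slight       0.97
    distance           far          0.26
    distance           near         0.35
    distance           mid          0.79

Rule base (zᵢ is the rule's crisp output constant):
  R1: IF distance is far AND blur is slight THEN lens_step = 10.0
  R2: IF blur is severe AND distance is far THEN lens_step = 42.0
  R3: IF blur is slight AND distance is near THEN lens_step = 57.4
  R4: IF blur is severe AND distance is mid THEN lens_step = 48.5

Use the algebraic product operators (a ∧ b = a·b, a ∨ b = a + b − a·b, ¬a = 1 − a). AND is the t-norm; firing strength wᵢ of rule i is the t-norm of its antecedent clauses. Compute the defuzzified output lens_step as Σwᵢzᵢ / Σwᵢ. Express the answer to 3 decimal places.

41.501

R1 (z=10.0): far=0.26, slight=0.97; AND[a·b] → w = 0.2522
R2 (z=42.0): severe=0.45, far=0.26; AND[a·b] → w = 0.1170
R3 (z=57.4): slight=0.97, near=0.35; AND[a·b] → w = 0.3395
R4 (z=48.5): severe=0.45, mid=0.79; AND[a·b] → w = 0.3555
Weighted average = (0.2522·10.0 + 0.1170·42.0 + 0.3395·57.4 + 0.3555·48.5) / (0.2522 + 0.1170 + 0.3395 + 0.3555)
  = 44.1651 / 1.0642 = 41.501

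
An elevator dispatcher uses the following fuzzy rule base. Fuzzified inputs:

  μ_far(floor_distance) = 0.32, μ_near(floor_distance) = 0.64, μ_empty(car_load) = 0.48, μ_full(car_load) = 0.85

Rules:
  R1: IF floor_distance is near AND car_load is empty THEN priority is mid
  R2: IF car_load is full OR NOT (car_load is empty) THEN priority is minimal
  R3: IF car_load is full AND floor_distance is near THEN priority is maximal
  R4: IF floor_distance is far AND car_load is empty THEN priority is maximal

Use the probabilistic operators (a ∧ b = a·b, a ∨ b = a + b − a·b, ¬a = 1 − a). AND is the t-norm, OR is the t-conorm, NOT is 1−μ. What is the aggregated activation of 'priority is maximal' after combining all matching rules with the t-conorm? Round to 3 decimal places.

R1: near=0.64, empty=0.48; AND[a·b] → w = 0.3072
R2: full=0.85, ¬empty=1−0.48=0.52; OR[a + b − a·b] → w = 0.9280
R3: full=0.85, near=0.64; AND[a·b] → w = 0.5440
R4: far=0.32, empty=0.48; AND[a·b] → w = 0.1536
Rules with consequent 'maximal': {R3, R4} → strengths 0.5440, 0.1536
Aggregate via t-conorm [a + b − a·b]: 0.6140

0.614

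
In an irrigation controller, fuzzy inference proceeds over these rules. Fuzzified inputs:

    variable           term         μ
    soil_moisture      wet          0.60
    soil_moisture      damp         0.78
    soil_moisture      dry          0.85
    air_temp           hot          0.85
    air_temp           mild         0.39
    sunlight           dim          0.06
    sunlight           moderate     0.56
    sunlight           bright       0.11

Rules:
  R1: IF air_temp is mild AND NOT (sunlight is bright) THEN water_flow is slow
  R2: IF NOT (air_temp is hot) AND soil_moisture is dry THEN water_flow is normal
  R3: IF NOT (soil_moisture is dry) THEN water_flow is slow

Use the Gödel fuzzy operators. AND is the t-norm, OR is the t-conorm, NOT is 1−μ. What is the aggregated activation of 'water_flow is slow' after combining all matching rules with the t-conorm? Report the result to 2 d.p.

0.39

R1: mild=0.39, ¬bright=1−0.11=0.89; AND[min(a, b)] → w = 0.39
R2: ¬hot=1−0.85=0.15, dry=0.85; AND[min(a, b)] → w = 0.15
R3: ¬dry=1−0.85=0.15 → w = 0.15
Rules with consequent 'slow': {R1, R3} → strengths 0.39, 0.15
Aggregate via t-conorm [max(a, b)]: 0.39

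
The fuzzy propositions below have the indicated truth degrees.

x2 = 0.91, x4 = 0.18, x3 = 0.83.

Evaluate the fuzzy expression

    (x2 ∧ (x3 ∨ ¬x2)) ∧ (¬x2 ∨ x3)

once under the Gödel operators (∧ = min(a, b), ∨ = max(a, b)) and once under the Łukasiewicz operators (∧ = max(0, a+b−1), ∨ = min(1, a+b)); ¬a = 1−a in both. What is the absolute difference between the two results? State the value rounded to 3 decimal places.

0.080

Under Gödel:
  ¬x2 = 1 − 0.91 = 0.09
  x3 ∨ ¬x2 = max(a, b) on (0.83, 0.09) = 0.83
  x2 ∧ (x3 ∨ ¬x2) = min(a, b) on (0.91, 0.83) = 0.83
  ¬x2 = 1 − 0.91 = 0.09
  ¬x2 ∨ x3 = max(a, b) on (0.09, 0.83) = 0.83
  (x2 ∧ (x3 ∨ ¬x2)) ∧ (¬x2 ∨ x3) = min(a, b) on (0.83, 0.83) = 0.83
  → value = 0.8300
Under Łukasiewicz:
  ¬x2 = 1 − 0.91 = 0.09
  x3 ∨ ¬x2 = min(1, a+b) on (0.83, 0.09) = 0.92
  x2 ∧ (x3 ∨ ¬x2) = max(0, a+b−1) on (0.91, 0.92) = 0.83
  ¬x2 = 1 − 0.91 = 0.09
  ¬x2 ∨ x3 = min(1, a+b) on (0.09, 0.83) = 0.92
  (x2 ∧ (x3 ∨ ¬x2)) ∧ (¬x2 ∨ x3) = max(0, a+b−1) on (0.83, 0.92) = 0.75
  → value = 0.7500
|0.8300 − 0.7500| = 0.080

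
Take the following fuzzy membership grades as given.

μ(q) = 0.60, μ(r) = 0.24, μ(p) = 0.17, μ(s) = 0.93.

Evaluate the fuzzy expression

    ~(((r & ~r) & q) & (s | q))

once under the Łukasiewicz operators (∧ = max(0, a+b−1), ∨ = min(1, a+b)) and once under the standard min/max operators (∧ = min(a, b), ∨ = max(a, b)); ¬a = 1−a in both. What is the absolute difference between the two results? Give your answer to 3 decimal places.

0.240

Under Łukasiewicz:
  ~r = 1 − 0.24 = 0.76
  r & ~r = max(0, a+b−1) on (0.24, 0.76) = 0.00
  (r & ~r) & q = max(0, a+b−1) on (0.00, 0.60) = 0.00
  s | q = min(1, a+b) on (0.93, 0.60) = 1.00
  ((r & ~r) & q) & (s | q) = max(0, a+b−1) on (0.00, 1.00) = 0.00
  ~(((r & ~r) & q) & (s | q)) = 1 − 0.00 = 1.00
  → value = 1.0000
Under standard min/max:
  ~r = 1 − 0.24 = 0.76
  r & ~r = min(a, b) on (0.24, 0.76) = 0.24
  (r & ~r) & q = min(a, b) on (0.24, 0.60) = 0.24
  s | q = max(a, b) on (0.93, 0.60) = 0.93
  ((r & ~r) & q) & (s | q) = min(a, b) on (0.24, 0.93) = 0.24
  ~(((r & ~r) & q) & (s | q)) = 1 − 0.24 = 0.76
  → value = 0.7600
|1.0000 − 0.7600| = 0.240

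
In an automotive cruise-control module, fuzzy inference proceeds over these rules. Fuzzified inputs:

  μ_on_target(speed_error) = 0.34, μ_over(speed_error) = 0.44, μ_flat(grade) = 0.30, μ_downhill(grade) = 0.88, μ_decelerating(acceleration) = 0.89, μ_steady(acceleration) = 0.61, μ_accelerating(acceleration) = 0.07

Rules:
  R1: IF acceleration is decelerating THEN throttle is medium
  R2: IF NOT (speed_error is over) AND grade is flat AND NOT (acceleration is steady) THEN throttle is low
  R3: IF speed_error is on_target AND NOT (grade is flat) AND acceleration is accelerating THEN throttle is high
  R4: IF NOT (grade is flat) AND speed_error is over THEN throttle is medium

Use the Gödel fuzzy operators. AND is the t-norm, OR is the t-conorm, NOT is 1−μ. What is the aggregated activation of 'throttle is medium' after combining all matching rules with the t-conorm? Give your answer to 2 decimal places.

0.89

R1: decelerating=0.89 → w = 0.89
R2: ¬over=1−0.44=0.56, flat=0.30, ¬steady=1−0.61=0.39; AND[min(a, b)] → w = 0.30
R3: on_target=0.34, ¬flat=1−0.30=0.70, accelerating=0.07; AND[min(a, b)] → w = 0.07
R4: ¬flat=1−0.30=0.70, over=0.44; AND[min(a, b)] → w = 0.44
Rules with consequent 'medium': {R1, R4} → strengths 0.89, 0.44
Aggregate via t-conorm [max(a, b)]: 0.89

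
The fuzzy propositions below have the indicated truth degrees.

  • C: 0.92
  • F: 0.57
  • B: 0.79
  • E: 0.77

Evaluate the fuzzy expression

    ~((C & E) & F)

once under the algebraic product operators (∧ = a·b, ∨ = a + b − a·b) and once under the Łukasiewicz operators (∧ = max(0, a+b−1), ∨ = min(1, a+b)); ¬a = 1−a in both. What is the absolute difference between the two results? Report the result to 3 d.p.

Under algebraic product:
  C & E = a·b on (0.9200, 0.7700) = 0.7084
  (C & E) & F = a·b on (0.7084, 0.5700) = 0.4038
  ~((C & E) & F) = 1 − 0.4038 = 0.5962
  → value = 0.5962
Under Łukasiewicz:
  C & E = max(0, a+b−1) on (0.92, 0.77) = 0.69
  (C & E) & F = max(0, a+b−1) on (0.69, 0.57) = 0.26
  ~((C & E) & F) = 1 − 0.26 = 0.74
  → value = 0.7400
|0.5962 − 0.7400| = 0.144

0.144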